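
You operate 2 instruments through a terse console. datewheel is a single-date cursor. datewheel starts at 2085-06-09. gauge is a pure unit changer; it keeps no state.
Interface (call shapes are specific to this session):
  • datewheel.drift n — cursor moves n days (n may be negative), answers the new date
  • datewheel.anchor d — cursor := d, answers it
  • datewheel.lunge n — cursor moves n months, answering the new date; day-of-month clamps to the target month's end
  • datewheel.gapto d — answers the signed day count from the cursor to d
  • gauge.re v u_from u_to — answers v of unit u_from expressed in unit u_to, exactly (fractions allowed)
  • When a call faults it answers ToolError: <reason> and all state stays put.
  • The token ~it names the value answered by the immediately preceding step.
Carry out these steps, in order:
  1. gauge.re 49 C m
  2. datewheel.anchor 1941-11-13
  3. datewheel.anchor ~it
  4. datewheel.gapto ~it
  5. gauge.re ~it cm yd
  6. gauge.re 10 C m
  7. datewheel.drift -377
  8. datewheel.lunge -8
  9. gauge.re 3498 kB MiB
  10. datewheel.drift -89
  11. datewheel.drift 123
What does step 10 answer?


Step: gauge.re[v: 49; u_from: C; u_to: m]
Result: ToolError: incompatible units
Step: datewheel.anchor[d: 1941-11-13]
Result: 1941-11-13
Step: datewheel.anchor[d: ~it]
Result: 1941-11-13
Step: datewheel.gapto[d: ~it]
Result: 0
Step: gauge.re[v: ~it; u_from: cm; u_to: yd]
Result: 0
Step: gauge.re[v: 10; u_from: C; u_to: m]
Result: ToolError: incompatible units
Step: datewheel.drift[n: -377]
Result: 1940-11-01
Step: datewheel.lunge[n: -8]
Result: 1940-03-01
Step: gauge.re[v: 3498; u_from: kB; u_to: MiB]
Result: 218625/65536
Step: datewheel.drift[n: -89]
Result: 1939-12-03
Step: datewheel.drift[n: 123]
Result: 1940-04-04

Answer: 1939-12-03


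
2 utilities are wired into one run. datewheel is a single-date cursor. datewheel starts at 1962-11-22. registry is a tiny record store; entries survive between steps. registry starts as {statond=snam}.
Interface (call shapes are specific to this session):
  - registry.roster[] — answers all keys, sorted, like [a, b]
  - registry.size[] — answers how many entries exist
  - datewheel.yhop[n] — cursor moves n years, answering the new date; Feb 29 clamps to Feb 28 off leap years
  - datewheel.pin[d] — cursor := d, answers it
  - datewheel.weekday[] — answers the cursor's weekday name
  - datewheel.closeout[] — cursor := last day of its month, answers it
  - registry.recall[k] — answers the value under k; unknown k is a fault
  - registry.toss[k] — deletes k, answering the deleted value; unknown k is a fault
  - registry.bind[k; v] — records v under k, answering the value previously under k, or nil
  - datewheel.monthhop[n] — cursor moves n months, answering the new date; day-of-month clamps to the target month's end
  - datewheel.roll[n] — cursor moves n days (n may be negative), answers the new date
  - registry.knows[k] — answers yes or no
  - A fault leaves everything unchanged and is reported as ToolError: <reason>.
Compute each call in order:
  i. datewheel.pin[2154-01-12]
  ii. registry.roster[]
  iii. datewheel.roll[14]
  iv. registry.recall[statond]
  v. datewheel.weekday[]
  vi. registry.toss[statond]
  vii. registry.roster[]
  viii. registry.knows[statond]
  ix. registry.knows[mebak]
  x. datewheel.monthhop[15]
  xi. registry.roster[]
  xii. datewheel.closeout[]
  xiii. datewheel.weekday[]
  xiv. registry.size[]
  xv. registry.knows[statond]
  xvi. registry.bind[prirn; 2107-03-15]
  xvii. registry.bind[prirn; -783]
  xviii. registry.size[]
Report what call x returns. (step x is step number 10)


Do: datewheel.pin[2154-01-12]
See: 2154-01-12
Do: registry.roster[]
See: [statond]
Do: datewheel.roll[14]
See: 2154-01-26
Do: registry.recall[statond]
See: snam
Do: datewheel.weekday[]
See: Saturday
Do: registry.toss[statond]
See: snam
Do: registry.roster[]
See: []
Do: registry.knows[statond]
See: no
Do: registry.knows[mebak]
See: no
Do: datewheel.monthhop[15]
See: 2155-04-26
Do: registry.roster[]
See: []
Do: datewheel.closeout[]
See: 2155-04-30
Do: datewheel.weekday[]
See: Wednesday
Do: registry.size[]
See: 0
Do: registry.knows[statond]
See: no
Do: registry.bind[prirn; 2107-03-15]
See: nil
Do: registry.bind[prirn; -783]
See: 2107-03-15
Do: registry.size[]
See: 1

Answer: 2155-04-26


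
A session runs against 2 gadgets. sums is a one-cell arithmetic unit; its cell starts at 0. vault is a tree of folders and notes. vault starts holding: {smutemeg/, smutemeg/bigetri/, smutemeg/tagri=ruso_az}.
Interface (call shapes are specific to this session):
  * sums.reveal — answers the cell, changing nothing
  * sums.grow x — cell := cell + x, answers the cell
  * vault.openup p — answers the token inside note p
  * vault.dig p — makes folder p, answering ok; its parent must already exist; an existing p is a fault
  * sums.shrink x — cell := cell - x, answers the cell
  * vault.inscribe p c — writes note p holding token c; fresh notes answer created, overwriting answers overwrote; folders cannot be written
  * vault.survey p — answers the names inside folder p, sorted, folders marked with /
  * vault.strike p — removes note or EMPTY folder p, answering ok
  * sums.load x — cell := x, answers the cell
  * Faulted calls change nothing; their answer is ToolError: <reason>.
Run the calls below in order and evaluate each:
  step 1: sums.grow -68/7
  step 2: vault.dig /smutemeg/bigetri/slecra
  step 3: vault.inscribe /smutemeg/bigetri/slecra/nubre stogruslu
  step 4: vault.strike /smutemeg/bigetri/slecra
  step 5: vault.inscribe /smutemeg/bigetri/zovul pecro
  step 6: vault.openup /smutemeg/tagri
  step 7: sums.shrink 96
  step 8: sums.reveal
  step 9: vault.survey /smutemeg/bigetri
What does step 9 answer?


→ sums.grow(x: -68/7)
← -68/7
→ vault.dig(p: /smutemeg/bigetri/slecra)
← ok
→ vault.inscribe(p: /smutemeg/bigetri/slecra/nubre, c: stogruslu)
← created
→ vault.strike(p: /smutemeg/bigetri/slecra)
← ToolError: not empty
→ vault.inscribe(p: /smutemeg/bigetri/zovul, c: pecro)
← created
→ vault.openup(p: /smutemeg/tagri)
← ruso_az
→ sums.shrink(x: 96)
← -740/7
→ sums.reveal()
← -740/7
→ vault.survey(p: /smutemeg/bigetri)
← [slecra/, zovul]

Answer: [slecra/, zovul]


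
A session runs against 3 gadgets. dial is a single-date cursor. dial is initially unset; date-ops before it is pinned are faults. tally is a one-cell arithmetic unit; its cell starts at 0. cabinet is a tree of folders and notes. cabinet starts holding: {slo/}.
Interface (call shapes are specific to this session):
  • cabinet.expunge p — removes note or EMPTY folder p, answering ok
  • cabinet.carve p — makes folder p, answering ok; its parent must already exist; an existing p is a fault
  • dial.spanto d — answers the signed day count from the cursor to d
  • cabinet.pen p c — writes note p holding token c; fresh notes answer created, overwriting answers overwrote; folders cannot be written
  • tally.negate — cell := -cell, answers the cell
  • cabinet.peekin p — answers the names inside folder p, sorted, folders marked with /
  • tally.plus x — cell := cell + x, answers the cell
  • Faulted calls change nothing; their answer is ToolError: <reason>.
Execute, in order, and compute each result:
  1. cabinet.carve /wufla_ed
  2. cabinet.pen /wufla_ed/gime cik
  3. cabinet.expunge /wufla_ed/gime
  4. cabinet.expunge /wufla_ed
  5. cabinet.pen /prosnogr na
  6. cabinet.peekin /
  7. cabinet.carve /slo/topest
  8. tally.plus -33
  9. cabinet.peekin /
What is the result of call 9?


// 1. carve(p='/wufla_ed') -> ok
// 2. pen(p='/wufla_ed/gime', c='cik') -> created
// 3. expunge(p='/wufla_ed/gime') -> ok
// 4. expunge(p='/wufla_ed') -> ok
// 5. pen(p='/prosnogr', c='na') -> created
// 6. peekin(p='/') -> [prosnogr, slo/]
// 7. carve(p='/slo/topest') -> ok
// 8. plus(x='-33') -> -33
// 9. peekin(p='/') -> [prosnogr, slo/]

Answer: [prosnogr, slo/]


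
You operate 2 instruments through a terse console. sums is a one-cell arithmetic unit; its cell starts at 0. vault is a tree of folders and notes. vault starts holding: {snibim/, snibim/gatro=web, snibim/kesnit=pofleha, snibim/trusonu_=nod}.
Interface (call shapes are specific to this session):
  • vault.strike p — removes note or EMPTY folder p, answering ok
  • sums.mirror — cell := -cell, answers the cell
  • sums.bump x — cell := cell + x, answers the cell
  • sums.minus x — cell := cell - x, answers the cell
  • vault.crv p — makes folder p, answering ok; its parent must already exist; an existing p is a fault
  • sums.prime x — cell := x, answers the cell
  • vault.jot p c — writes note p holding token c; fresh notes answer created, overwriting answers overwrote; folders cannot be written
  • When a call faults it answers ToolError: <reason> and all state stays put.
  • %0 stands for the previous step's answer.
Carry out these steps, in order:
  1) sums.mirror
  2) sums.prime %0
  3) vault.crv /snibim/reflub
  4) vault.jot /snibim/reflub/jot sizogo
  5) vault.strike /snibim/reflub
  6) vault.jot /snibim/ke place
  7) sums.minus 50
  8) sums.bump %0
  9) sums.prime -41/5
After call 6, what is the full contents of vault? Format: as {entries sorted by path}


>>> sums.mirror
:: 0
>>> sums.prime x: %0
:: 0
>>> vault.crv p: /snibim/reflub
:: ok
>>> vault.jot p: /snibim/reflub/jot c: sizogo
:: created
>>> vault.strike p: /snibim/reflub
:: ToolError: not empty
>>> vault.jot p: /snibim/ke c: place
:: created
>>> sums.minus x: 50
:: -50
>>> sums.bump x: %0
:: -100
>>> sums.prime x: -41/5
:: -41/5

Answer: {snibim/, snibim/gatro=web, snibim/ke=place, snibim/kesnit=pofleha, snibim/reflub/, snibim/reflub/jot=sizogo, snibim/trusonu_=nod}


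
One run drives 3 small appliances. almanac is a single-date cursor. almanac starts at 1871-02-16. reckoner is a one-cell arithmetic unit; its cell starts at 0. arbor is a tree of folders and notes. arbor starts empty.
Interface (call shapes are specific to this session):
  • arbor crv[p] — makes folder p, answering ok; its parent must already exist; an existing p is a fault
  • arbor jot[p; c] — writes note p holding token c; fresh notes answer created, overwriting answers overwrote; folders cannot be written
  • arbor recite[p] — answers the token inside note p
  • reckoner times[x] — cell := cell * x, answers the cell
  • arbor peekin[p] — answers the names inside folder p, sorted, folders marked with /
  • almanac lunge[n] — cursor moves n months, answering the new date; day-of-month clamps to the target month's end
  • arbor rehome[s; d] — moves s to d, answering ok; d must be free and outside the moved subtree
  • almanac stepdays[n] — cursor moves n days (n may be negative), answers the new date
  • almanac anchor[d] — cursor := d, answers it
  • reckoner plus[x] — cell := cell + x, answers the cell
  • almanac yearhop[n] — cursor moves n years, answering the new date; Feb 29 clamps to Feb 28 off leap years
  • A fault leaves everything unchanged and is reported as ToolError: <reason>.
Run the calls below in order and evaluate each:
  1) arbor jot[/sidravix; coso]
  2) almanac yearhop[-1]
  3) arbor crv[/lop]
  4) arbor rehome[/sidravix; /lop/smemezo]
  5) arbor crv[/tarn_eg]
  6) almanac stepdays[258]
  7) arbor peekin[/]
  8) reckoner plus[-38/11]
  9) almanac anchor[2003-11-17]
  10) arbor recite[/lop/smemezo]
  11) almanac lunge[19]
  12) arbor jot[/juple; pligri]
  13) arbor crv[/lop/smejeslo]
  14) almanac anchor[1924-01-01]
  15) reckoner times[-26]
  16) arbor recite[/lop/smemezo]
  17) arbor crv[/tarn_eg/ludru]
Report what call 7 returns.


Then arbor jot(p=/sidravix, c=coso), and see created.
I try almanac yearhop(n=-1), and see 1870-02-16.
I run arbor crv(p=/lop), — result: ok.
Now I run arbor rehome(s=/sidravix, d=/lop/smemezo), and see ok.
I call arbor crv(p=/tarn_eg), and get ok.
Calling almanac stepdays(n=258), yielding 1870-11-01.
I try arbor peekin(p=/), and get [lop/, tarn_eg/].
Next I call reckoner plus(x=-38/11), and see -38/11.
I use almanac anchor(d=2003-11-17), and see 2003-11-17.
I call arbor recite(p=/lop/smemezo), yielding coso.
Now I run almanac lunge(n=19), and see 2005-06-17.
I try arbor jot(p=/juple, c=pligri), giving created.
Using arbor crv(p=/lop/smejeslo), → ok.
Then almanac anchor(d=1924-01-01): 1924-01-01.
I use reckoner times(x=-26), and observe 988/11.
I invoke arbor recite(p=/lop/smemezo), and observe coso.
Calling arbor crv(p=/tarn_eg/ludru), and observe ok.

Answer: [lop/, tarn_eg/]


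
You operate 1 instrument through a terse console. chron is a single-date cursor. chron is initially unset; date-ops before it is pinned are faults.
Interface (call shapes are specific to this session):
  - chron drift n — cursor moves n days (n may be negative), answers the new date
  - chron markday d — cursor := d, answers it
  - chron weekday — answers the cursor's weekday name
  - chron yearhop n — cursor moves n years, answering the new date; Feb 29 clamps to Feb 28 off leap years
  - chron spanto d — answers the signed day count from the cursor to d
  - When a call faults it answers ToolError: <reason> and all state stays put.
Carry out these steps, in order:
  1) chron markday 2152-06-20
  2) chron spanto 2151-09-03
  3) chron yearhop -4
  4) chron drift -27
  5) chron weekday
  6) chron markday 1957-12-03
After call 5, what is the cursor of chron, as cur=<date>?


Answer: cur=2148-05-24

Derivation:
$ chron markday d→2152-06-20
  2152-06-20
$ chron spanto d→2151-09-03
  -291
$ chron yearhop n→-4
  2148-06-20
$ chron drift n→-27
  2148-05-24
$ chron weekday
  Friday
$ chron markday d→1957-12-03
  1957-12-03


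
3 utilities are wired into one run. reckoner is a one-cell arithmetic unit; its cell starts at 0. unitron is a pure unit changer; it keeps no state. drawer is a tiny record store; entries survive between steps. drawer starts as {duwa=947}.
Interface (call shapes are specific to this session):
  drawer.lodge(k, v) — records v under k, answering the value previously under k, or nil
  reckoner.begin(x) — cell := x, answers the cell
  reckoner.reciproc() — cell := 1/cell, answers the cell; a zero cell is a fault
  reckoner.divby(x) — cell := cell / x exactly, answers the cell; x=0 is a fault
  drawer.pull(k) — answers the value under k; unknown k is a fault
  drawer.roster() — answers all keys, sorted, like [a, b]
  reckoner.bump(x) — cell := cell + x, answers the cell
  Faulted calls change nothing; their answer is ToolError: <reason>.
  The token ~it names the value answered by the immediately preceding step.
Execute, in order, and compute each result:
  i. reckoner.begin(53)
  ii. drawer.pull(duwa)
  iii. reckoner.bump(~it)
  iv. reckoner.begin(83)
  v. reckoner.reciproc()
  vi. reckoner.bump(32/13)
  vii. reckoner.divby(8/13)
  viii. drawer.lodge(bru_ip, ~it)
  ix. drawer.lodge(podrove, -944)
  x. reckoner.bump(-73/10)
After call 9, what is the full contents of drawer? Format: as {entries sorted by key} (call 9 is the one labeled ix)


Now I run reckoner.begin passing x=53, giving 53.
I call drawer.pull passing k=duwa, → 947.
I use reckoner.bump passing x=~it, and observe 1000.
Now I run reckoner.begin passing x=83, and observe 83.
Invoking reckoner.reciproc: 1/83.
I invoke reckoner.bump passing x=32/13, → 2669/1079.
Now I run reckoner.divby passing x=8/13, yielding 2669/664.
Using drawer.lodge passing k=bru_ip, v=~it, — result: nil.
I run drawer.lodge passing k=podrove, v=-944, which returns nil.
I try reckoner.bump passing x=-73/10, and observe -10891/3320.

Answer: {bru_ip=2669/664, duwa=947, podrove=-944}


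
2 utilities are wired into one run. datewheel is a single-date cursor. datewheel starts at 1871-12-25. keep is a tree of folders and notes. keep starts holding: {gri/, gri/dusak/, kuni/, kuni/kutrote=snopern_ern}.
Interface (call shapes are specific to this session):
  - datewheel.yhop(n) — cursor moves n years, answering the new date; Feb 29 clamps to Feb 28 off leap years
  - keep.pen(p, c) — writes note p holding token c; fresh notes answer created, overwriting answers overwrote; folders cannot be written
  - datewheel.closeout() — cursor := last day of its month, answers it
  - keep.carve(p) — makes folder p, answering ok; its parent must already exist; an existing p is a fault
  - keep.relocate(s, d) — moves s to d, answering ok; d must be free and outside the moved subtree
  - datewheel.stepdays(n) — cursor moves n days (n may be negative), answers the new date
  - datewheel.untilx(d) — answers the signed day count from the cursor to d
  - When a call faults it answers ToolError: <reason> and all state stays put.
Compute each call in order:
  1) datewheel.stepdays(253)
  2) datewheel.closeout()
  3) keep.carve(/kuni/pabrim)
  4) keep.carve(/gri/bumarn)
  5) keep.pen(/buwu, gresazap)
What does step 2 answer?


I use datewheel.stepdays with n='253': 1872-09-03.
I call datewheel.closeout(), and get 1872-09-30.
Using keep.carve with p='/kuni/pabrim', yielding ok.
I try keep.carve with p='/gri/bumarn', — result: ok.
I invoke keep.pen with p='/buwu', c='gresazap', yielding created.

Answer: 1872-09-30


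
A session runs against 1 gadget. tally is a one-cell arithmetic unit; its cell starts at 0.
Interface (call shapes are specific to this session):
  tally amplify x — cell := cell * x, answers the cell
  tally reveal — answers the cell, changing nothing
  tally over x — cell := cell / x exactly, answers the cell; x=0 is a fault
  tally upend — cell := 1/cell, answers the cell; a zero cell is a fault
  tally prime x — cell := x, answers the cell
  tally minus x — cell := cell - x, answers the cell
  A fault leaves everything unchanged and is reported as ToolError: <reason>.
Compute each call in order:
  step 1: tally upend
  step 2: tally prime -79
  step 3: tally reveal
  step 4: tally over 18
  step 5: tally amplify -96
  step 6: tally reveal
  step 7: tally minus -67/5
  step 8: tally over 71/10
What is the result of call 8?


·→ tally upend()
·← ToolError: reciprocal of zero
·→ tally prime(x→-79)
·← -79
·→ tally reveal()
·← -79
·→ tally over(x→18)
·← -79/18
·→ tally amplify(x→-96)
·← 1264/3
·→ tally reveal()
·← 1264/3
·→ tally minus(x→-67/5)
·← 6521/15
·→ tally over(x→71/10)
·← 13042/213

Answer: 13042/213


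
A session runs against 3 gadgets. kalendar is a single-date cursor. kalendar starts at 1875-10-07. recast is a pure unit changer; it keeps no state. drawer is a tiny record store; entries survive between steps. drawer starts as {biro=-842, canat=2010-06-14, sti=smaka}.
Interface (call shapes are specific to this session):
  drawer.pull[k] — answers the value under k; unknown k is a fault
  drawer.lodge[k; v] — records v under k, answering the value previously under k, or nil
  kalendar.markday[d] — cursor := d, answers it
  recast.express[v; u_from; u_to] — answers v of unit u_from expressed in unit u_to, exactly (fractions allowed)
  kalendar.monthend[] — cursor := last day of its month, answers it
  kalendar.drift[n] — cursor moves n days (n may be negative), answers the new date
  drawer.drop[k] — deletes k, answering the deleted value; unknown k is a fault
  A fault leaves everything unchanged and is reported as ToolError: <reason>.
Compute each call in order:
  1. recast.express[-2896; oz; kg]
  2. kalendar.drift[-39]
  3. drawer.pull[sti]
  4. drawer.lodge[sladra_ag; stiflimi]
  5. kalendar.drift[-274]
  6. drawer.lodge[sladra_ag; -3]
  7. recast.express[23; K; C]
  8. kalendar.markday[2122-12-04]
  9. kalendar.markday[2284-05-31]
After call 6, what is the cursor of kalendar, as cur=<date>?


Answer: cur=1874-11-28

Derivation:
% recast.express v='-2896' u_from='oz' u_to='kg'
= -8210021897/100000000
% kalendar.drift n='-39'
= 1875-08-29
% drawer.pull k='sti'
= smaka
% drawer.lodge k='sladra_ag' v='stiflimi'
= nil
% kalendar.drift n='-274'
= 1874-11-28
% drawer.lodge k='sladra_ag' v='-3'
= stiflimi
% recast.express v='23' u_from='K' u_to='C'
= -5003/20
% kalendar.markday d='2122-12-04'
= 2122-12-04
% kalendar.markday d='2284-05-31'
= 2284-05-31


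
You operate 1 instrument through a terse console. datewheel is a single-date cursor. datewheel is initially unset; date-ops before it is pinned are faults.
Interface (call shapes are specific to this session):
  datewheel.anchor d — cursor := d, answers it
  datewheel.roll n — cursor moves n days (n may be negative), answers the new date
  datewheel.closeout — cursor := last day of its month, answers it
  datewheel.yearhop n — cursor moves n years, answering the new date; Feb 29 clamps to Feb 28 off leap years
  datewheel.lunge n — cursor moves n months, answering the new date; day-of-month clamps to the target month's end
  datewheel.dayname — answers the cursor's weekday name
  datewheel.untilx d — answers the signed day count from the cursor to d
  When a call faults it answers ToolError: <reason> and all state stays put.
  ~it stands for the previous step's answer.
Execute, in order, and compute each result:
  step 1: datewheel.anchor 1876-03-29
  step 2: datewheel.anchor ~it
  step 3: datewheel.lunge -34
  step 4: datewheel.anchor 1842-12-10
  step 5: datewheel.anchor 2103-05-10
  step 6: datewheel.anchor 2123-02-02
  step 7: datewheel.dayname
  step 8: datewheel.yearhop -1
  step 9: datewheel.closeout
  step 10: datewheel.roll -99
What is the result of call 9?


Answer: 2122-02-28

Derivation:
// datewheel.anchor(d: 1876-03-29) -> 1876-03-29
// datewheel.anchor(d: ~it) -> 1876-03-29
// datewheel.lunge(n: -34) -> 1873-05-29
// datewheel.anchor(d: 1842-12-10) -> 1842-12-10
// datewheel.anchor(d: 2103-05-10) -> 2103-05-10
// datewheel.anchor(d: 2123-02-02) -> 2123-02-02
// datewheel.dayname() -> Tuesday
// datewheel.yearhop(n: -1) -> 2122-02-02
// datewheel.closeout() -> 2122-02-28
// datewheel.roll(n: -99) -> 2121-11-21


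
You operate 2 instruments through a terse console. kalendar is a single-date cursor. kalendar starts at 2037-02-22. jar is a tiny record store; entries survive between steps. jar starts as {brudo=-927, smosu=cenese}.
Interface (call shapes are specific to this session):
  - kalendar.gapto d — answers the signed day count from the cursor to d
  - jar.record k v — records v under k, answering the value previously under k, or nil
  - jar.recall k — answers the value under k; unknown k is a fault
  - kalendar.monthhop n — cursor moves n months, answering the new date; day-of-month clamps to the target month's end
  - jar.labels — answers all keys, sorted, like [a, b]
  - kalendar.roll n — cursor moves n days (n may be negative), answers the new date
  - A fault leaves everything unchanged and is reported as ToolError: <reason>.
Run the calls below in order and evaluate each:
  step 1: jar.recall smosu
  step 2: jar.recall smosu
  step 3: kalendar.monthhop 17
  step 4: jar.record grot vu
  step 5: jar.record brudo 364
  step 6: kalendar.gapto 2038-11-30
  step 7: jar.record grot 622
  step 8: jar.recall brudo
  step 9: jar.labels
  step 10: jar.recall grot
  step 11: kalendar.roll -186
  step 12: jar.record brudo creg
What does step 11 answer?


>> recall(smosu)
<< cenese
>> recall(smosu)
<< cenese
>> monthhop(17)
<< 2038-07-22
>> record(grot, vu)
<< nil
>> record(brudo, 364)
<< -927
>> gapto(2038-11-30)
<< 131
>> record(grot, 622)
<< vu
>> recall(brudo)
<< 364
>> labels()
<< [brudo, grot, smosu]
>> recall(grot)
<< 622
>> roll(-186)
<< 2038-01-17
>> record(brudo, creg)
<< 364

Answer: 2038-01-17


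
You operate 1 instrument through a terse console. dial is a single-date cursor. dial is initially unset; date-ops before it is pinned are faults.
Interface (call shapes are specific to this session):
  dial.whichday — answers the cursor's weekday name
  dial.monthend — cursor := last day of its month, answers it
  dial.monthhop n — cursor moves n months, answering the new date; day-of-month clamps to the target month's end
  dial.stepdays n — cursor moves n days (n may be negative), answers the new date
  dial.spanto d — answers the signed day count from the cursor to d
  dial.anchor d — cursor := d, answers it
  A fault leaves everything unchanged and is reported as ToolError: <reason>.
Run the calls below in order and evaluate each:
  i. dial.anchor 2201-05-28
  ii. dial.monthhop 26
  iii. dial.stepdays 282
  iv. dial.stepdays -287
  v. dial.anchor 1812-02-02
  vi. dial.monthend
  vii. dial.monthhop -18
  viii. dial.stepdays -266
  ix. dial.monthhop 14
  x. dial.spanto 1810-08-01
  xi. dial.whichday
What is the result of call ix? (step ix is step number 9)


Answer: 1811-02-06

Derivation:
CALL dial.anchor[d→2201-05-28]
RET  2201-05-28
CALL dial.monthhop[n→26]
RET  2203-07-28
CALL dial.stepdays[n→282]
RET  2204-05-05
CALL dial.stepdays[n→-287]
RET  2203-07-23
CALL dial.anchor[d→1812-02-02]
RET  1812-02-02
CALL dial.monthend[]
RET  1812-02-29
CALL dial.monthhop[n→-18]
RET  1810-08-29
CALL dial.stepdays[n→-266]
RET  1809-12-06
CALL dial.monthhop[n→14]
RET  1811-02-06
CALL dial.spanto[d→1810-08-01]
RET  -189
CALL dial.whichday[]
RET  Wednesday


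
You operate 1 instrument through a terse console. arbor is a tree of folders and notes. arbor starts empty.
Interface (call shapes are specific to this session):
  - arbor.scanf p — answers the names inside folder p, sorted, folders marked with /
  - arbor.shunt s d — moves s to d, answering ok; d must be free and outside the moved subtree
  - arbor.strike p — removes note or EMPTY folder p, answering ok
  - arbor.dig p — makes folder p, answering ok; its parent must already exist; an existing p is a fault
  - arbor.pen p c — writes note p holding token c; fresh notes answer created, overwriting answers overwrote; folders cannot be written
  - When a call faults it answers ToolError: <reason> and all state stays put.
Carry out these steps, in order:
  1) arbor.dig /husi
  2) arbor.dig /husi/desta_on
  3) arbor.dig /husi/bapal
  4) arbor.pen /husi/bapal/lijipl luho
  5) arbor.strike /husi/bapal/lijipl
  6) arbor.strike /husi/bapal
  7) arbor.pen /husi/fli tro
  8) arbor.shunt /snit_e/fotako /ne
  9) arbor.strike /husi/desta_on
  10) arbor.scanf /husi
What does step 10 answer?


I use arbor.dig with /husi, giving ok.
Calling arbor.dig with /husi/desta_on, and see ok.
Using arbor.dig with /husi/bapal, and see ok.
I try arbor.pen with /husi/bapal/lijipl, luho, which returns created.
I invoke arbor.strike with /husi/bapal/lijipl, — result: ok.
I call arbor.strike with /husi/bapal: ok.
I use arbor.pen with /husi/fli, tro: created.
Now I run arbor.shunt with /snit_e/fotako, /ne, → ToolError: not found.
Then arbor.strike with /husi/desta_on: ok.
Then arbor.scanf with /husi, — result: [fli].

Answer: [fli]


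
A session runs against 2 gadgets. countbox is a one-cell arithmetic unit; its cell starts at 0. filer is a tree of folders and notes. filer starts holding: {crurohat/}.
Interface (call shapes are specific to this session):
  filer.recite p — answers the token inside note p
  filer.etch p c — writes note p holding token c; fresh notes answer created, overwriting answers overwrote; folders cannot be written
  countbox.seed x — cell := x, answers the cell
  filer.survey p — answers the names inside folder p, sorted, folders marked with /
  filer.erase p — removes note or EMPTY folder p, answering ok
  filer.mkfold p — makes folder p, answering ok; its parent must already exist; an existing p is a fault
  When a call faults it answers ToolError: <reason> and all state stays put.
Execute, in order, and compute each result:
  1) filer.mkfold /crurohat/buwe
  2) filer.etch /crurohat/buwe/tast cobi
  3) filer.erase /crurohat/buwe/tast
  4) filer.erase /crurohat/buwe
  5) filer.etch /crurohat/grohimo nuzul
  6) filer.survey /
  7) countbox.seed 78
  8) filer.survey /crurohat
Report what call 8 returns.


·→ filer.mkfold(p: /crurohat/buwe)
·← ok
·→ filer.etch(p: /crurohat/buwe/tast, c: cobi)
·← created
·→ filer.erase(p: /crurohat/buwe/tast)
·← ok
·→ filer.erase(p: /crurohat/buwe)
·← ok
·→ filer.etch(p: /crurohat/grohimo, c: nuzul)
·← created
·→ filer.survey(p: /)
·← [crurohat/]
·→ countbox.seed(x: 78)
·← 78
·→ filer.survey(p: /crurohat)
·← [grohimo]

Answer: [grohimo]


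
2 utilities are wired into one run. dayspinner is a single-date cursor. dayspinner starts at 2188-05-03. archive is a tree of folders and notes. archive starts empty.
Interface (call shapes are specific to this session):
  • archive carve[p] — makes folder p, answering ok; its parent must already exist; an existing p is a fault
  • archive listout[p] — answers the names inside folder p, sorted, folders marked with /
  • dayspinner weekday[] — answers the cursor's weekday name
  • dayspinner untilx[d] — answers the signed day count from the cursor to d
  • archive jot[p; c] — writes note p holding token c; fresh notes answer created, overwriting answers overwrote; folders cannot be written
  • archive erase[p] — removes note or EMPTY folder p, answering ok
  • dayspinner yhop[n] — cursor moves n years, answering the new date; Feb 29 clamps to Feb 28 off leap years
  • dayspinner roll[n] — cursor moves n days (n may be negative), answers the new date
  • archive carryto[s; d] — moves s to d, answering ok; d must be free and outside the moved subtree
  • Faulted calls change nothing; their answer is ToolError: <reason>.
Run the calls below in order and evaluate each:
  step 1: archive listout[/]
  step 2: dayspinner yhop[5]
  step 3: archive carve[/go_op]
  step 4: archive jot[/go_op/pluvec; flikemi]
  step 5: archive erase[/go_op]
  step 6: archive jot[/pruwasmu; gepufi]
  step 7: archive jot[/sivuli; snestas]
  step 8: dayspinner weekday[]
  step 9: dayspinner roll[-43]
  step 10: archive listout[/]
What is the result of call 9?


Answer: 2193-03-21

Derivation:
# archive listout(/) => []
# dayspinner yhop(5) => 2193-05-03
# archive carve(/go_op) => ok
# archive jot(/go_op/pluvec, flikemi) => created
# archive erase(/go_op) => ToolError: not empty
# archive jot(/pruwasmu, gepufi) => created
# archive jot(/sivuli, snestas) => created
# dayspinner weekday() => Friday
# dayspinner roll(-43) => 2193-03-21
# archive listout(/) => [go_op/, pruwasmu, sivuli]


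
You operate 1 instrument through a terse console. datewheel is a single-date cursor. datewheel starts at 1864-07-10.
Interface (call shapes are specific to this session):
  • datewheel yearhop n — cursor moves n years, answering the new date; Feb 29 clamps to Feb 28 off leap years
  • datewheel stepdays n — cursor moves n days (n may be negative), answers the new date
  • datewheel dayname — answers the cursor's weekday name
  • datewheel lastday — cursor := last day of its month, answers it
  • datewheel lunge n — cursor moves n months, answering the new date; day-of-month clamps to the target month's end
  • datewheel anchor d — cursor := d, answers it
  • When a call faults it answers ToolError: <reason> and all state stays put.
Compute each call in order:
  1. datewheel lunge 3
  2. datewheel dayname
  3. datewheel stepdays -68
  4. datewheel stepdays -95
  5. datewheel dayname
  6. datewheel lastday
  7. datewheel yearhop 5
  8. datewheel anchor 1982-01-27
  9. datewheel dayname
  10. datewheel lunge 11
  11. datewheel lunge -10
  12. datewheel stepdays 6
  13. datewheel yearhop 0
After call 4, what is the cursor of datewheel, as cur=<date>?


Answer: cur=1864-04-30

Derivation:
-> datewheel lunge(n→3)
<- 1864-10-10
-> datewheel dayname()
<- Monday
-> datewheel stepdays(n→-68)
<- 1864-08-03
-> datewheel stepdays(n→-95)
<- 1864-04-30
-> datewheel dayname()
<- Saturday
-> datewheel lastday()
<- 1864-04-30
-> datewheel yearhop(n→5)
<- 1869-04-30
-> datewheel anchor(d→1982-01-27)
<- 1982-01-27
-> datewheel dayname()
<- Wednesday
-> datewheel lunge(n→11)
<- 1982-12-27
-> datewheel lunge(n→-10)
<- 1982-02-27
-> datewheel stepdays(n→6)
<- 1982-03-05
-> datewheel yearhop(n→0)
<- 1982-03-05


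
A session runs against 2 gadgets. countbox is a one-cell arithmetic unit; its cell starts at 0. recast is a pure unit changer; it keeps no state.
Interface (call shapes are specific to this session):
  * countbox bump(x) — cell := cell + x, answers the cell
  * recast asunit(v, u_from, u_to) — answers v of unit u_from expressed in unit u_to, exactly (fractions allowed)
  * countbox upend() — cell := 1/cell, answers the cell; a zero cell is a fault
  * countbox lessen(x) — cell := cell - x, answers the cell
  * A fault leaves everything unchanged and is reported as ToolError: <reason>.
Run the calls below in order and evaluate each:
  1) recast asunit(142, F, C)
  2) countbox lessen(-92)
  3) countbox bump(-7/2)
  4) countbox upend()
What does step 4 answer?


Step: recast asunit[142; F; C]
Result: 550/9
Step: countbox lessen[-92]
Result: 92
Step: countbox bump[-7/2]
Result: 177/2
Step: countbox upend[]
Result: 2/177

Answer: 2/177


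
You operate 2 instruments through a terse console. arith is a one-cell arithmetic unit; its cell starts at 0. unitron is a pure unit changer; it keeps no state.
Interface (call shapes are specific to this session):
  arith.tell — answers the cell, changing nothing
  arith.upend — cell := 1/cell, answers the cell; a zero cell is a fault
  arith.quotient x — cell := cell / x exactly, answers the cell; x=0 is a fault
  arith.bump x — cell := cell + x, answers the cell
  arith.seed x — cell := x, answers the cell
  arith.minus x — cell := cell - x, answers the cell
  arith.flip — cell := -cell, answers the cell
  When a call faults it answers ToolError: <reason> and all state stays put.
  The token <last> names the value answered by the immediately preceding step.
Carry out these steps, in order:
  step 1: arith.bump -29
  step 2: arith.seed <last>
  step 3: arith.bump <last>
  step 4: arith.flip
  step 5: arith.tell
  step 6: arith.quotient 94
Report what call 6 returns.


Answer: 29/47

Derivation:
! arith.bump(x: -29) ~> -29
! arith.seed(x: <last>) ~> -29
! arith.bump(x: <last>) ~> -58
! arith.flip() ~> 58
! arith.tell() ~> 58
! arith.quotient(x: 94) ~> 29/47


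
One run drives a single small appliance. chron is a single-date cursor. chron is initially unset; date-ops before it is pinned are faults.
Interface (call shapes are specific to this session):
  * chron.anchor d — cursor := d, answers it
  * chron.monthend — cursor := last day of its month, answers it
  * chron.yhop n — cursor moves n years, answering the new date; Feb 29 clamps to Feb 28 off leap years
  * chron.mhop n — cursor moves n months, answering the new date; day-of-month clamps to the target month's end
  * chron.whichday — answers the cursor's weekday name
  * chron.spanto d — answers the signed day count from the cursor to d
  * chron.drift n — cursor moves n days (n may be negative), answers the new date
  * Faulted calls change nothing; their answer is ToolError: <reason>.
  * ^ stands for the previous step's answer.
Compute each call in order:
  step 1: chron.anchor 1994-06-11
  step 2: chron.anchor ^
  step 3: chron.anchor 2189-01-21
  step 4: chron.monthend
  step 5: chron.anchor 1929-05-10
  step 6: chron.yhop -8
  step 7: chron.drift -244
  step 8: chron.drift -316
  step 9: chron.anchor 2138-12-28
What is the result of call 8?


Answer: 1919-10-28

Derivation:
% anchor d: 1994-06-11
:: 1994-06-11
% anchor d: ^
:: 1994-06-11
% anchor d: 2189-01-21
:: 2189-01-21
% monthend
:: 2189-01-31
% anchor d: 1929-05-10
:: 1929-05-10
% yhop n: -8
:: 1921-05-10
% drift n: -244
:: 1920-09-08
% drift n: -316
:: 1919-10-28
% anchor d: 2138-12-28
:: 2138-12-28


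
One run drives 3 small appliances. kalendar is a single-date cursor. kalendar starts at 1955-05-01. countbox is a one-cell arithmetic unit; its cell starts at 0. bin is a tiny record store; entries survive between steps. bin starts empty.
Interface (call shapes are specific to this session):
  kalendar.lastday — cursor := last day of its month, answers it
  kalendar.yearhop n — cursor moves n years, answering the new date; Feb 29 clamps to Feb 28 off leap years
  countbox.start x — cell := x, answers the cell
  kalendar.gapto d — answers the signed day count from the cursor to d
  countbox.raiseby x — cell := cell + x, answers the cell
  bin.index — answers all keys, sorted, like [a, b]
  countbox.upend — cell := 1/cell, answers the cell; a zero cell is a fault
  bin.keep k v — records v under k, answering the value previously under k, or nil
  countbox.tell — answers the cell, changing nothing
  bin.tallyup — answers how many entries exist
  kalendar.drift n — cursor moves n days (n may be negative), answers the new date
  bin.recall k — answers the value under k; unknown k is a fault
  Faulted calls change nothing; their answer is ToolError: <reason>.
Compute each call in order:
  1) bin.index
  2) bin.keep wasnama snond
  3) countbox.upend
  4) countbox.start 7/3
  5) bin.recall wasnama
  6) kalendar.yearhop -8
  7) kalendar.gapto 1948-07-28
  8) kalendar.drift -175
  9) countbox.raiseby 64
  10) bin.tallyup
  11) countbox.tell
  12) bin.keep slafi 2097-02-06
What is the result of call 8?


Answer: 1946-11-07

Derivation:
·→ bin.index()
·← []
·→ bin.keep(k: wasnama, v: snond)
·← nil
·→ countbox.upend()
·← ToolError: reciprocal of zero
·→ countbox.start(x: 7/3)
·← 7/3
·→ bin.recall(k: wasnama)
·← snond
·→ kalendar.yearhop(n: -8)
·← 1947-05-01
·→ kalendar.gapto(d: 1948-07-28)
·← 454
·→ kalendar.drift(n: -175)
·← 1946-11-07
·→ countbox.raiseby(x: 64)
·← 199/3
·→ bin.tallyup()
·← 1
·→ countbox.tell()
·← 199/3
·→ bin.keep(k: slafi, v: 2097-02-06)
·← nil


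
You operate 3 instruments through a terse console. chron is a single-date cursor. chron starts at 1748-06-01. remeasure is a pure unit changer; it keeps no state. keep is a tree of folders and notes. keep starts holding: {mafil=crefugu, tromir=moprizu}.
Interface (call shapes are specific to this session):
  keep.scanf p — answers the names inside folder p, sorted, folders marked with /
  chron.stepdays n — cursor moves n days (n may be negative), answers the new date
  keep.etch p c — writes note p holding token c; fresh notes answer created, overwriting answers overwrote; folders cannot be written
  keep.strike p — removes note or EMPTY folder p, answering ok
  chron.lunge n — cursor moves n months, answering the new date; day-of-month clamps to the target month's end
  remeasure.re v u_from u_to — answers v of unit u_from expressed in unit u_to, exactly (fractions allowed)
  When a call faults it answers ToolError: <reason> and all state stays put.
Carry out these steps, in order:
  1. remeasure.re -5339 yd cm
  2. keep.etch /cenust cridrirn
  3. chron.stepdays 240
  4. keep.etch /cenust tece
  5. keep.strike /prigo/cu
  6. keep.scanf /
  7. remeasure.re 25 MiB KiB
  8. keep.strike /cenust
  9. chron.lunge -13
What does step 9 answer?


Answer: 1747-12-27

Derivation:
I call remeasure.re on v='-5339', u_from='yd', u_to='cm', which returns -12204954/25.
I invoke keep.etch on p='/cenust', c='cridrirn', yielding created.
Calling chron.stepdays on n='240', and get 1749-01-27.
Next I call keep.etch on p='/cenust', c='tece', → overwrote.
I call keep.strike on p='/prigo/cu', and get ToolError: not found.
Next I call keep.scanf on p='/', → [cenust, mafil, tromir].
I call remeasure.re on v='25', u_from='MiB', u_to='KiB', and get 25600.
I call keep.strike on p='/cenust', which returns ok.
I invoke chron.lunge on n='-13', → 1747-12-27.


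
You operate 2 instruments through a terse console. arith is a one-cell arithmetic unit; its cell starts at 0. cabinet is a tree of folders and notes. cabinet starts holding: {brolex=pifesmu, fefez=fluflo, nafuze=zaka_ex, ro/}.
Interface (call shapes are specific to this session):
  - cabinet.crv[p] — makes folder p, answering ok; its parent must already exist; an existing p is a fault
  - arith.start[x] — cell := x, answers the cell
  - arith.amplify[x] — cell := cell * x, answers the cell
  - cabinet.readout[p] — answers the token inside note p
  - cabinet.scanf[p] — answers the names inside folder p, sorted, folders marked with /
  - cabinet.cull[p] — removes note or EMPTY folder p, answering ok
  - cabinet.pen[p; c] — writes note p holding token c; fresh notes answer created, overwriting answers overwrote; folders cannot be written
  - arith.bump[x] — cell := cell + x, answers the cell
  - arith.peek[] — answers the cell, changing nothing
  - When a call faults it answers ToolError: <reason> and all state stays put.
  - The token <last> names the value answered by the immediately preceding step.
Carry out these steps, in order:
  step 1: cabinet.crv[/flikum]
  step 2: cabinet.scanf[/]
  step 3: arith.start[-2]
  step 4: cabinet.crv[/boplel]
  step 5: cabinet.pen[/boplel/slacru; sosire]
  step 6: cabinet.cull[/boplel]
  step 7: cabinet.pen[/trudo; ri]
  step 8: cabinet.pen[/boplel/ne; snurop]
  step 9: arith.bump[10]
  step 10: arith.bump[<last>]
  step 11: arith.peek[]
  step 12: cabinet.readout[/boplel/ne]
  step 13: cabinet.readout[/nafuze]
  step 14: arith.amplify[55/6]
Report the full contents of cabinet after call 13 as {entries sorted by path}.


~$ cabinet.crv p: /flikum
[out] ok
~$ cabinet.scanf p: /
[out] [brolex, fefez, flikum/, nafuze, ro/]
~$ arith.start x: -2
[out] -2
~$ cabinet.crv p: /boplel
[out] ok
~$ cabinet.pen p: /boplel/slacru c: sosire
[out] created
~$ cabinet.cull p: /boplel
[out] ToolError: not empty
~$ cabinet.pen p: /trudo c: ri
[out] created
~$ cabinet.pen p: /boplel/ne c: snurop
[out] created
~$ arith.bump x: 10
[out] 8
~$ arith.bump x: <last>
[out] 16
~$ arith.peek
[out] 16
~$ cabinet.readout p: /boplel/ne
[out] snurop
~$ cabinet.readout p: /nafuze
[out] zaka_ex
~$ arith.amplify x: 55/6
[out] 440/3

Answer: {boplel/, boplel/ne=snurop, boplel/slacru=sosire, brolex=pifesmu, fefez=fluflo, flikum/, nafuze=zaka_ex, ro/, trudo=ri}
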